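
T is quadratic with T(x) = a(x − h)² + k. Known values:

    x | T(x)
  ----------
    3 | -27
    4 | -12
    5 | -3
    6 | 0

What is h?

6

First differences 15, 9, 3; second difference -6 = 2a, so a = -3.
Expanding, the x-coefficient is −2ah = 6h; matching it to the data gives h = 6, and then k = 0.
So T(x) = -3(x − 6)² + 0.
Hence h = 6.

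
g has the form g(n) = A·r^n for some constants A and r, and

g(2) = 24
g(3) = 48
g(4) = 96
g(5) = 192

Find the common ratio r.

Consecutive ratio: 48/24 = 2, and 96/48 = 2, so r = 2.
Then A·2^2 = 24 gives A = 6, and g(n) = 6·2^n.

2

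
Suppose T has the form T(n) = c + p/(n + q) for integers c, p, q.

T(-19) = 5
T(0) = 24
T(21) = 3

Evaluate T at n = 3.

-6

(T(n) − c)(n + q) = p for each data point; the three points give a linear system in c and q, then p follows.
Solving: c = 4, q = -1, p = -20, so T(n) = 4 − 20/(n − 1).
Then T(3) = 4 − 20/2 = -6.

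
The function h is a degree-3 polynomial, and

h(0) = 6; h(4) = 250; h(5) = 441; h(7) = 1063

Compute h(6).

Write h(m) = am³ + bm² + cm + d; the 4 given values yield a linear system in the 4 coefficients.
Solving, h(m) = 2m³ + 8m² - 3m + 6.
Then h(6) = 708.

708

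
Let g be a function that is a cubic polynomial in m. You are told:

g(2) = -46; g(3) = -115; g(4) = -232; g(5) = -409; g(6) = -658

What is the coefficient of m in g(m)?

-1

First differences: -69, -117, -177, -249. Second differences: -48, -60, -72. Third differences: -12, -12.
Level-3 differences are constant, so g has degree 3.
Fitting a degree-3 polynomial gives g(m) = -2m³ - 6m² - m - 4.
The coefficient of m is -1.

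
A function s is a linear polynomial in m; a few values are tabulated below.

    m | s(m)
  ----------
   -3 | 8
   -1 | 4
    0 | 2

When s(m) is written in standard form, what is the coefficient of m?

Write s(m) = am + b; the 3 given values yield a linear system in the 2 coefficients.
Solving, s(m) = -2m + 2.
The coefficient of m is -2.

-2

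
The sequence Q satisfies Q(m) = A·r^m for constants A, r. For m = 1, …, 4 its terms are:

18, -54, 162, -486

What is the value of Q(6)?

-4374

Consecutive ratio: -54/18 = -3, and 162/(-54) = -3, so r = -3.
Then A·(-3)^1 = 18 gives A = -6, and Q(m) = -6·(-3)^m.
Q(6) = -6·(-3)^6 = -4374.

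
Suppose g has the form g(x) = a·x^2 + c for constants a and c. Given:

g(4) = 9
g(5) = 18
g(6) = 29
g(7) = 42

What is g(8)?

57

From g(4) = 9 and g(5) = 18: 16a + c = 9 and 25a + c = 18.
Subtracting: 9a = 9, so a = 1; then c = 9 − 1·16 = -7.
So g(x) = 1x² − 7, and g(8) = 57.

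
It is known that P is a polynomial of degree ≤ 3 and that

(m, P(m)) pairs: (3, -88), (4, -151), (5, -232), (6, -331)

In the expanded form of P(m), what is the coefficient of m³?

Write P(m) = am³ + bm² + cm + d; the 4 given values yield a linear system in the 4 coefficients.
Solving, the leading coefficient vanishes, and P(m) = -9m² - 7.
The coefficient of m³ is 0.

0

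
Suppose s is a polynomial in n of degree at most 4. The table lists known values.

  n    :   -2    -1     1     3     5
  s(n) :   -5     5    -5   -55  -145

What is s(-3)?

Write s(n) = an^4 + bn³ + cn² + dn + e; the 5 given values yield a linear system in the 5 coefficients.
Solving, the top 2 coefficients vanish, and s(n) = -5n² - 5n + 5.
Then s(-3) = -25.

-25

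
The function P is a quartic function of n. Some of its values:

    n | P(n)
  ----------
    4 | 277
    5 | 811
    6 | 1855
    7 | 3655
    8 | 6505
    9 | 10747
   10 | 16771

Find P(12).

35965

First differences: 534, 1044, 1800, 2850, 4242, 6024. Second differences: 510, 756, 1050, 1392, 1782. Third differences: 246, 294, 342, 390. Fourth differences: 48, 48, 48.
Level-4 differences are constant, so P has degree 4.
Fitting a degree-4 polynomial gives P(n) = 2n^4 - 3n³ - 2n² - 3n + 1.
Then P(12) = 35965.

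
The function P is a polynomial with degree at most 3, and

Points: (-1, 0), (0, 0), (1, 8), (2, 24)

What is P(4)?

First differences: 0, 8, 16. Second differences: 8, 8.
Level-2 differences are constant, so P has degree 2.
Fitting a degree-2 polynomial gives P(x) = 4x² + 4x.
Then P(4) = 80.

80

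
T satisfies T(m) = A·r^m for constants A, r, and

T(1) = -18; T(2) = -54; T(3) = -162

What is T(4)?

-486

Consecutive ratio: -54/(-18) = 3, and -162/(-54) = 3, so r = 3.
Then A·3^1 = -18 gives A = -6, and T(m) = -6·3^m.
T(4) = -6·3^4 = -486.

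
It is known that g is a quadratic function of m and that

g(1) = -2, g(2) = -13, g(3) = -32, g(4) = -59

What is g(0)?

1

First differences: -11, -19, -27. Second differences: -8, -8.
Level-2 differences are constant, so g has degree 2.
Fitting a degree-2 polynomial gives g(m) = -4m² + m + 1.
The constant term is g(0) = 1.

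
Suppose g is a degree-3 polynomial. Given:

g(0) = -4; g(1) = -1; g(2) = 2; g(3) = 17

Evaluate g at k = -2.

Write g(k) = ak³ + bk² + ck + d; the 4 given values yield a linear system in the 4 coefficients.
Solving, g(k) = 2k³ - 6k² + 7k - 4.
Then g(-2) = -58.

-58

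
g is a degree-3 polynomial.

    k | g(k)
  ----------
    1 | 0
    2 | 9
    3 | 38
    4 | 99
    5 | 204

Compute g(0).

-1

First differences: 9, 29, 61, 105. Second differences: 20, 32, 44. Third differences: 12, 12.
Level-3 differences are constant, so g has degree 3.
Fitting a degree-3 polynomial gives g(k) = 2k³ - 2k² + k - 1.
Then g(0) = -1.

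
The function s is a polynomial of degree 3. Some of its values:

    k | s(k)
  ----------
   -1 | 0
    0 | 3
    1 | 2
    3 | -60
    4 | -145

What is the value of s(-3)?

30

Write s(k) = ak³ + bk² + ck + d; the 5 given values yield a linear system in the 4 coefficients.
Solving, s(k) = -2k³ - 2k² + 3k + 3.
Then s(-3) = 30.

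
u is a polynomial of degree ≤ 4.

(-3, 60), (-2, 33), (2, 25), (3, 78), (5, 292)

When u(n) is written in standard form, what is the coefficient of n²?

8

Write u(n) = an^4 + bn³ + cn² + dn + e; the 5 given values yield a linear system in the 5 coefficients.
Solving, the leading coefficient vanishes, and u(n) = n³ + 8n² - 6n - 3.
The coefficient of n² is 8.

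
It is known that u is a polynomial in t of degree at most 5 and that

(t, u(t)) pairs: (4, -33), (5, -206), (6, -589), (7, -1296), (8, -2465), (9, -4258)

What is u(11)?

-10484

First differences: -173, -383, -707, -1169, -1793. Second differences: -210, -324, -462, -624. Third differences: -114, -138, -162. Fourth differences: -24, -24.
Level-4 differences are constant, so u has degree 4.
Fitting a degree-4 polynomial gives u(t) = -t^4 + 3t³ + t² + 4t - 1.
Then u(11) = -10484.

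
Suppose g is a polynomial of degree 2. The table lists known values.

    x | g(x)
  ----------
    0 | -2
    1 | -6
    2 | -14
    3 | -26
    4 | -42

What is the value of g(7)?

-114

First differences: -4, -8, -12, -16. Second differences: -4, -4, -4.
Level-2 differences are constant, so g has degree 2.
Fitting a degree-2 polynomial gives g(x) = -2x² - 2x - 2.
Then g(7) = -114.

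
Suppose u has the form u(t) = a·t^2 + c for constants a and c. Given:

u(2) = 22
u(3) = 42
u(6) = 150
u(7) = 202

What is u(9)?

From u(2) = 22 and u(3) = 42: 4a + c = 22 and 9a + c = 42.
Subtracting: 5a = 20, so a = 4; then c = 22 − 4·4 = 6.
So u(t) = 4t² + 6, and u(9) = 330.

330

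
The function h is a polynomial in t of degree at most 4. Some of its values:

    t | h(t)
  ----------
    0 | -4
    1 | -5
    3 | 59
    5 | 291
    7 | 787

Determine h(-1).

3

Write h(t) = at^4 + bt³ + ct² + dt + e; the 5 given values yield a linear system in the 5 coefficients.
Solving, the leading coefficient vanishes, and h(t) = 2t³ + 3t² - 6t - 4.
Then h(-1) = 3.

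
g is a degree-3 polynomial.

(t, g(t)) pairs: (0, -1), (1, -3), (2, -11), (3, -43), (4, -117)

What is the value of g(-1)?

First differences: -2, -8, -32, -74. Second differences: -6, -24, -42. Third differences: -18, -18.
Level-3 differences are constant, so g has degree 3.
Fitting a degree-3 polynomial gives g(t) = -3t³ + 6t² - 5t - 1.
Then g(-1) = 13.

13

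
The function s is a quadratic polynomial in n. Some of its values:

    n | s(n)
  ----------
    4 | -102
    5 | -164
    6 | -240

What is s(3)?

-54

Write s(n) = an² + bn + c; the 3 given values yield a linear system in the 3 coefficients.
Solving, s(n) = -7n² + n + 6.
Then s(3) = -54.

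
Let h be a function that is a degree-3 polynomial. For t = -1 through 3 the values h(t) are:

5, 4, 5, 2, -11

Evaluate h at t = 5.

First differences: -1, 1, -3, -13. Second differences: 2, -4, -10. Third differences: -6, -6.
Level-3 differences are constant, so h has degree 3.
Fitting a degree-3 polynomial gives h(t) = -t³ + t² + t + 4.
Then h(5) = -91.

-91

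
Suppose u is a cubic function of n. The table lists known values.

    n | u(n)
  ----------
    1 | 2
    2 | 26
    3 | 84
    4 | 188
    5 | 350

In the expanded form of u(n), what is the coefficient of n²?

5

Write u(n) = an³ + bn² + cn + d; the 5 given values yield a linear system in the 4 coefficients.
Solving, u(n) = 2n³ + 5n² - 5n.
The coefficient of n² is 5.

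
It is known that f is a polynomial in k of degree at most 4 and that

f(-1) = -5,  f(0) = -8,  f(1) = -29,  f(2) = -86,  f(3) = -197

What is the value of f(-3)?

Write f(k) = ak^4 + bk³ + ck² + dk + e; the 5 given values yield a linear system in the 5 coefficients.
Solving, the leading coefficient vanishes, and f(k) = -3k³ - 9k² - 9k - 8.
Then f(-3) = 19.

19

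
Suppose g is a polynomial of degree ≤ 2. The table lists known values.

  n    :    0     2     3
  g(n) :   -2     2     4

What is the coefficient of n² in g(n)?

Write g(n) = an² + bn + c; the 3 given values yield a linear system in the 3 coefficients.
Solving, the leading coefficient vanishes, and g(n) = 2n - 2.
The coefficient of n² is 0.

0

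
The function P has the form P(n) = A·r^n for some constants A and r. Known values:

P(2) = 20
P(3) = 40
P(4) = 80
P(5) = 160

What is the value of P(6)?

Consecutive ratio: 40/20 = 2, and 80/40 = 2, so r = 2.
Then A·2^2 = 20 gives A = 5, and P(n) = 5·2^n.
P(6) = 5·2^6 = 320.

320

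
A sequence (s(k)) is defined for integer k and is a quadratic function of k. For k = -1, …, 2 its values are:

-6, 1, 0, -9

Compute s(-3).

First differences: 7, -1, -9. Second differences: -8, -8.
Level-2 differences are constant, so s has degree 2.
Fitting a degree-2 polynomial gives s(k) = -4k² + 3k + 1.
Then s(-3) = -44.

-44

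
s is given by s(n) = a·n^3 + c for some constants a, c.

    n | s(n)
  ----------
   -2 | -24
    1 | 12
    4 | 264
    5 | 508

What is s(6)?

From s(-2) = -24 and s(1) = 12: -8a + c = -24 and 1a + c = 12.
Subtracting: 9a = 36, so a = 4; then c = -24 − 4·(-8) = 8.
So s(n) = 4n³ + 8, and s(6) = 872.

872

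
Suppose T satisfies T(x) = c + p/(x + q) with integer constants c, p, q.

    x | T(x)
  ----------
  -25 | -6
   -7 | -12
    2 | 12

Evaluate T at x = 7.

(T(x) − c)(x + q) = p for each data point; the three points give a linear system in c and q, then p follows.
Solving: c = -4, q = 1, p = 48, so T(x) = -4 + 48/(x + 1).
Then T(7) = -4 + 48/8 = 2.

2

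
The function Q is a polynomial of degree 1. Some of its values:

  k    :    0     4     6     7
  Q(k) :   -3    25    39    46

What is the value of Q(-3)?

Write Q(k) = ak + b; the 4 given values yield a linear system in the 2 coefficients.
Solving, Q(k) = 7k - 3.
Then Q(-3) = -24.

-24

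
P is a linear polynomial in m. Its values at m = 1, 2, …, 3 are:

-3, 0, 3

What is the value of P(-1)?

-9

First differences: 3, 3.
Level-1 differences are constant, so P has degree 1.
Fitting a degree-1 polynomial gives P(m) = 3m - 6.
Then P(-1) = -9.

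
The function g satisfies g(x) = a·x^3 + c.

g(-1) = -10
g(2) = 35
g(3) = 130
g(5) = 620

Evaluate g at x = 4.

From g(-1) = -10 and g(2) = 35: -1a + c = -10 and 8a + c = 35.
Subtracting: 9a = 45, so a = 5; then c = -10 − 5·(-1) = -5.
So g(x) = 5x³ − 5, and g(4) = 315.

315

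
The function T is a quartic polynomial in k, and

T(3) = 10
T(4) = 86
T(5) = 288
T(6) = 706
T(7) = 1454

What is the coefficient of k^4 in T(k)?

1

Write T(k) = ak^4 + bk³ + ck² + dk + e; the 5 given values yield a linear system in the 5 coefficients.
Solving, T(k) = k^4 - 3k³ + 2k² - 2k - 2.
The coefficient of k^4 is 1.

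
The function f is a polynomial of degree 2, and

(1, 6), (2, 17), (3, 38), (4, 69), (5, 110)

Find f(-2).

First differences: 11, 21, 31, 41. Second differences: 10, 10, 10.
Level-2 differences are constant, so f has degree 2.
Fitting a degree-2 polynomial gives f(x) = 5x² - 4x + 5.
Then f(-2) = 33.

33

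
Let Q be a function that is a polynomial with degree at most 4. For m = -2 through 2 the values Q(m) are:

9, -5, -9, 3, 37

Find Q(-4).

First differences: -14, -4, 12, 34. Second differences: 10, 16, 22. Third differences: 6, 6.
Level-3 differences are constant, so Q has degree 3.
Fitting a degree-3 polynomial gives Q(m) = m³ + 8m² + 3m - 9.
Then Q(-4) = 43.

43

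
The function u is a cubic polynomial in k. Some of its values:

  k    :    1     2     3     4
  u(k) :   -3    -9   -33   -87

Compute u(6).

-333

Write u(k) = ak³ + bk² + ck + d; the 4 given values yield a linear system in the 4 coefficients.
Solving, u(k) = -2k³ + 3k² - k - 3.
Then u(6) = -333.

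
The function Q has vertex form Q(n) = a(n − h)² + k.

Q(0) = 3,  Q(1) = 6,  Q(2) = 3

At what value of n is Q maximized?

1

First differences 3, -3; second difference -6 = 2a, so a = -3.
Expanding, the n-coefficient is −2ah = 6h; matching it to the data gives h = 1, and then k = 6.
So Q(n) = -3(n − 1)² + 6.
Hence h = 1.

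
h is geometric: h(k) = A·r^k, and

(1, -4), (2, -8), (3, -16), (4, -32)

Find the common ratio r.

Consecutive ratio: -8/(-4) = 2, and -16/(-8) = 2, so r = 2.
Then A·2^1 = -4 gives A = -2, and h(k) = -2·2^k.

2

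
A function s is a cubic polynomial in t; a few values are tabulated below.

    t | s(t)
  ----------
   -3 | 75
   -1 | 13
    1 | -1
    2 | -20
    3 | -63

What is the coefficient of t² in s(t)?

Write s(t) = at³ + bt² + ct + d; the 5 given values yield a linear system in the 4 coefficients.
Solving, s(t) = -2t³ - 5t + 6.
The coefficient of t² is 0.

0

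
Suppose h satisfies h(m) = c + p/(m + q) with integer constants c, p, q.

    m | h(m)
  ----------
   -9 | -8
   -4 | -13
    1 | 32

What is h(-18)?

(h(m) − c)(m + q) = p for each data point; the three points give a linear system in c and q, then p follows.
Solving: c = -4, q = 0, p = 36, so h(m) = -4 + 36/(m + 0).
Then h(-18) = -4 + 36/(-18) = -6.

-6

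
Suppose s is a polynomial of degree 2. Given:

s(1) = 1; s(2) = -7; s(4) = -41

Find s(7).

Write s(n) = an² + bn + c; the 3 given values yield a linear system in the 3 coefficients.
Solving, s(n) = -3n² + n + 3.
Then s(7) = -137.

-137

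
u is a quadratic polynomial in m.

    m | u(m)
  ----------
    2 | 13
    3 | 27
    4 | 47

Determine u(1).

Write u(m) = am² + bm + c; the 3 given values yield a linear system in the 3 coefficients.
Solving, u(m) = 3m² - m + 3.
Then u(1) = 5.

5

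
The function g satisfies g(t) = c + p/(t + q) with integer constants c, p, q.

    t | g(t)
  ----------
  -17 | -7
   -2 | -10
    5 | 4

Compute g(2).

(g(t) − c)(t + q) = p for each data point; the three points give a linear system in c and q, then p follows.
Solving: c = -6, q = -3, p = 20, so g(t) = -6 + 20/(t − 3).
Then g(2) = -6 + 20/(-1) = -26.

-26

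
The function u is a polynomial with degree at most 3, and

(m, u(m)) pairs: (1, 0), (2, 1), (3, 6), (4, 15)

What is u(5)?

28

First differences: 1, 5, 9. Second differences: 4, 4.
Level-2 differences are constant, so u has degree 2.
Fitting a degree-2 polynomial gives u(m) = 2m² - 5m + 3.
Then u(5) = 28.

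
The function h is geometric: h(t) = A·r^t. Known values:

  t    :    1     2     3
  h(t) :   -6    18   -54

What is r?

Consecutive ratio: 18/(-6) = -3, and -54/18 = -3, so r = -3.
Then A·(-3)^1 = -6 gives A = 2, and h(t) = 2·(-3)^t.

-3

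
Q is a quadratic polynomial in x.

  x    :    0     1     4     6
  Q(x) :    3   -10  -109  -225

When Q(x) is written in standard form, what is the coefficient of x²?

Write Q(x) = ax² + bx + c; the 4 given values yield a linear system in the 3 coefficients.
Solving, Q(x) = -5x² - 8x + 3.
The coefficient of x² is -5.

-5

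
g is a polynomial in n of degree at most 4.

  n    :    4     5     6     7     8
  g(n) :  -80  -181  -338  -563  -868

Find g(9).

First differences: -101, -157, -225, -305. Second differences: -56, -68, -80. Third differences: -12, -12.
Level-3 differences are constant, so g has degree 3.
Fitting a degree-3 polynomial gives g(n) = -2n³ + 2n² + 3n + 4.
Then g(9) = -1265.

-1265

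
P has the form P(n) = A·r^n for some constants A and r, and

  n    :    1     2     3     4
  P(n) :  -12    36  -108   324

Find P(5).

-972

Consecutive ratio: 36/(-12) = -3, and -108/36 = -3, so r = -3.
Then A·(-3)^1 = -12 gives A = 4, and P(n) = 4·(-3)^n.
P(5) = 4·(-3)^5 = -972.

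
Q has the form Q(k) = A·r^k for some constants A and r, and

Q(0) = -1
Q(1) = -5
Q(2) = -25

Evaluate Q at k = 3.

-125

Consecutive ratio: -5/(-1) = 5, and -25/(-5) = 5, so r = 5.
Then A·5^0 = -1 gives A = -1, and Q(k) = -1·5^k.
Q(3) = -1·5^3 = -125.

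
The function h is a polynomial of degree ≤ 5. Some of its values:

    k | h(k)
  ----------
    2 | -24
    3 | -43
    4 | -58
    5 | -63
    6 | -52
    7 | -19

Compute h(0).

2

Write h(k) = ak^5 + bk^4 + ck³ + dk² + ek + p; the 6 given values yield a linear system in the 6 coefficients.
Solving, the top 2 coefficients vanish, and h(k) = k³ - 7k² - 3k + 2.
Then h(0) = 2.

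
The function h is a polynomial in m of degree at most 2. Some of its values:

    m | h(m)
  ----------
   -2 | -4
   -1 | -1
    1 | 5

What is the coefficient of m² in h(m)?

0

Write h(m) = am² + bm + c; the 3 given values yield a linear system in the 3 coefficients.
Solving, the leading coefficient vanishes, and h(m) = 3m + 2.
The coefficient of m² is 0.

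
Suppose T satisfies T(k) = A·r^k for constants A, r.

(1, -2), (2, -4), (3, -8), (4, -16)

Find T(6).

Consecutive ratio: -4/(-2) = 2, and -8/(-4) = 2, so r = 2.
Then A·2^1 = -2 gives A = -1, and T(k) = -1·2^k.
T(6) = -1·2^6 = -64.

-64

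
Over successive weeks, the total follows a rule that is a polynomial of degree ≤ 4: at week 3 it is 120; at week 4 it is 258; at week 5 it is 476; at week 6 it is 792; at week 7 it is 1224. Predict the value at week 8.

1790

Write the value at n as P(n).
First differences: 138, 218, 316, 432. Second differences: 80, 98, 116. Third differences: 18, 18.
Level-3 differences are constant, so P has degree 3.
Extending the table by one column gives the next first difference 566, so P(8) = 1224 + 566 = 1790.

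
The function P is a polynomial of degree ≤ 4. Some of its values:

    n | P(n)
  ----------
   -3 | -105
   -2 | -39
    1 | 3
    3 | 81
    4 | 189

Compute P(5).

Write P(n) = an^4 + bn³ + cn² + dn + e; the 5 given values yield a linear system in the 5 coefficients.
Solving, the leading coefficient vanishes, and P(n) = 3n³ - n² + 4n - 3.
Then P(5) = 367.

367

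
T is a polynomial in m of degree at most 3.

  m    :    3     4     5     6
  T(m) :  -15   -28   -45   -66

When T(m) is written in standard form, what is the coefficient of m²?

First differences: -13, -17, -21. Second differences: -4, -4.
Level-2 differences are constant, so T has degree 2.
Fitting a degree-2 polynomial gives T(m) = -2m² + m.
The coefficient of m² is -2.

-2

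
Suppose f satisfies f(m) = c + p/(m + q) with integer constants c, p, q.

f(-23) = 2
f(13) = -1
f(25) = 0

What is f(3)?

(f(m) − c)(m + q) = p for each data point; the three points give a linear system in c and q, then p follows.
Solving: c = 1, q = -1, p = -24, so f(m) = 1 − 24/(m − 1).
Then f(3) = 1 − 24/2 = -11.

-11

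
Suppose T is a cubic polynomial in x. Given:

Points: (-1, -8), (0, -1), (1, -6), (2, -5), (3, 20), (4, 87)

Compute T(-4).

Write T(x) = ax³ + bx² + cx + d; the 6 given values yield a linear system in the 4 coefficients.
Solving, T(x) = 3x³ - 6x² - 2x - 1.
Then T(-4) = -281.

-281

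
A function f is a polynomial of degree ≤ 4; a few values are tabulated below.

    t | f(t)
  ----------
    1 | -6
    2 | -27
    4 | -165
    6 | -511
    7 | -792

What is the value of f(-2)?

9

Write f(t) = at^4 + bt³ + ct² + dt + e; the 5 given values yield a linear system in the 5 coefficients.
Solving, the leading coefficient vanishes, and f(t) = -2t³ - 2t² - t - 1.
Then f(-2) = 9.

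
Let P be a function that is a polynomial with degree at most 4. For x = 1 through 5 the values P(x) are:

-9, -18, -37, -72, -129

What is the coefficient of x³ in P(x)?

First differences: -9, -19, -35, -57. Second differences: -10, -16, -22. Third differences: -6, -6.
Level-3 differences are constant, so P has degree 3.
Fitting a degree-3 polynomial gives P(x) = -x³ + x² - 5x - 4.
The coefficient of x³ is -1.

-1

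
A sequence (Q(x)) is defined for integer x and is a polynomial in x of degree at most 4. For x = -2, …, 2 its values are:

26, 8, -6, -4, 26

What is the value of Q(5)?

404

Write Q(x) = ax^4 + bx³ + cx² + dx + e; the 5 given values yield a linear system in the 5 coefficients.
Solving, the leading coefficient vanishes, and Q(x) = 2x³ + 8x² - 8x - 6.
Then Q(5) = 404.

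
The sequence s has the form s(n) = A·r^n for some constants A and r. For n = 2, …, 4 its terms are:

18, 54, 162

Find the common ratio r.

3

Consecutive ratio: 54/18 = 3, and 162/54 = 3, so r = 3.
Then A·3^2 = 18 gives A = 2, and s(n) = 2·3^n.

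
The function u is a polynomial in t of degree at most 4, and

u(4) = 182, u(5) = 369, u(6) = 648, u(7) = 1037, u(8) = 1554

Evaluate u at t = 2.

12

First differences: 187, 279, 389, 517. Second differences: 92, 110, 128. Third differences: 18, 18.
Level-3 differences are constant, so u has degree 3.
Fitting a degree-3 polynomial gives u(t) = 3t³ + t² - 5t - 6.
Then u(2) = 12.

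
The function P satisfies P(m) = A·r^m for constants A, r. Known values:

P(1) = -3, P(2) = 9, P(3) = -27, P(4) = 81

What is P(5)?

-243

Consecutive ratio: 9/(-3) = -3, and -27/9 = -3, so r = -3.
Then A·(-3)^1 = -3 gives A = 1, and P(m) = 1·(-3)^m.
P(5) = 1·(-3)^5 = -243.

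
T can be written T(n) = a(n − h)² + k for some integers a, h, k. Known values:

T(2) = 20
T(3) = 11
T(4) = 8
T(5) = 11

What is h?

First differences -9, -3, 3; second difference 6 = 2a, so a = 3.
Expanding, the n-coefficient is −2ah = -6h; matching it to the data gives h = 4, and then k = 8.
So T(n) = 3(n − 4)² + 8.
Hence h = 4.

4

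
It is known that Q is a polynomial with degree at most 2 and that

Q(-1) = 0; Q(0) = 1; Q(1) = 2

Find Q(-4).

-3

First differences: 1, 1.
Level-1 differences are constant, so Q has degree 1.
Fitting a degree-1 polynomial gives Q(x) = x + 1.
Then Q(-4) = -3.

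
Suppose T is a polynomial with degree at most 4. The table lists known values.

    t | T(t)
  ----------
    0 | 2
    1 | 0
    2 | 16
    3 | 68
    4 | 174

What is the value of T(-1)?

4

Write T(t) = at^4 + bt³ + ct² + dt + e; the 5 given values yield a linear system in the 5 coefficients.
Solving, the leading coefficient vanishes, and T(t) = 3t³ - 5t + 2.
Then T(-1) = 4.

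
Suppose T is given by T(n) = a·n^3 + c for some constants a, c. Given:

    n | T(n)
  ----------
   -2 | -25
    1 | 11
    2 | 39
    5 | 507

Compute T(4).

263

From T(-2) = -25 and T(1) = 11: -8a + c = -25 and 1a + c = 11.
Subtracting: 9a = 36, so a = 4; then c = -25 − 4·(-8) = 7.
So T(n) = 4n³ + 7, and T(4) = 263.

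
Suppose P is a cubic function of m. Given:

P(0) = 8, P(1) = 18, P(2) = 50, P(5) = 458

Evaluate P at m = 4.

252

Write P(m) = am³ + bm² + cm + d; the 4 given values yield a linear system in the 4 coefficients.
Solving, P(m) = 3m³ + 2m² + 5m + 8.
Then P(4) = 252.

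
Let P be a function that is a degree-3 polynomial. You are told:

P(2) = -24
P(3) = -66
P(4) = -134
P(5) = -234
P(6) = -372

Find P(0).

6

Write P(x) = ax³ + bx² + cx + d; the 5 given values yield a linear system in the 4 coefficients.
Solving, P(x) = -x³ - 4x² - 3x + 6.
Then P(0) = 6.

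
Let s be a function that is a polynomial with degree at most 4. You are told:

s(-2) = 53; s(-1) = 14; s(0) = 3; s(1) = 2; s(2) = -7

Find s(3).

-42

First differences: -39, -11, -1, -9. Second differences: 28, 10, -8. Third differences: -18, -18.
Level-3 differences are constant, so s has degree 3.
Fitting a degree-3 polynomial gives s(t) = -3t³ + 5t² - 3t + 3.
Then s(3) = -42.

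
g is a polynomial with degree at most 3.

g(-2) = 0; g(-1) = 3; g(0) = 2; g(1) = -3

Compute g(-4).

-18

Write g(x) = ax³ + bx² + cx + d; the 4 given values yield a linear system in the 4 coefficients.
Solving, the leading coefficient vanishes, and g(x) = -2x² - 3x + 2.
Then g(-4) = -18.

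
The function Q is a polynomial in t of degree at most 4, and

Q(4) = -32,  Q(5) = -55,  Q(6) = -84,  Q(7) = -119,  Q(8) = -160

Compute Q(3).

Write Q(t) = at^4 + bt³ + ct² + dt + e; the 5 given values yield a linear system in the 5 coefficients.
Solving, the top 2 coefficients vanish, and Q(t) = -3t² + 4t.
Then Q(3) = -15.

-15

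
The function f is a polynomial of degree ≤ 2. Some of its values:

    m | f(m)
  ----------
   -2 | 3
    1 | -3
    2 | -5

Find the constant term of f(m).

-1

Write f(m) = am² + bm + c; the 3 given values yield a linear system in the 3 coefficients.
Solving, the leading coefficient vanishes, and f(m) = -2m - 1.
The constant term is f(0) = -1.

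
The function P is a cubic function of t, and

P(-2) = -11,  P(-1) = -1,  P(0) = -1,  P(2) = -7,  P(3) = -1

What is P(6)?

125

Write P(t) = at³ + bt² + ct + d; the 5 given values yield a linear system in the 4 coefficients.
Solving, P(t) = t³ - 2t² - 3t - 1.
Then P(6) = 125.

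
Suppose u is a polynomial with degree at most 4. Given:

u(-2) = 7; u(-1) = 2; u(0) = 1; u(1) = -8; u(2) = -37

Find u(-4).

77

First differences: -5, -1, -9, -29. Second differences: 4, -8, -20. Third differences: -12, -12.
Level-3 differences are constant, so u has degree 3.
Fitting a degree-3 polynomial gives u(x) = -2x³ - 4x² - 3x + 1.
Then u(-4) = 77.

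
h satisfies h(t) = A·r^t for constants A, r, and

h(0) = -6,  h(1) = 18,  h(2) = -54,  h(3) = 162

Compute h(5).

1458

Consecutive ratio: 18/(-6) = -3, and -54/18 = -3, so r = -3.
Then A·(-3)^0 = -6 gives A = -6, and h(t) = -6·(-3)^t.
h(5) = -6·(-3)^5 = 1458.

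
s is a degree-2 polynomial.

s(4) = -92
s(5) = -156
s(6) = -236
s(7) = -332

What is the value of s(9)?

First differences: -64, -80, -96. Second differences: -16, -16.
Level-2 differences are constant, so s has degree 2.
Fitting a degree-2 polynomial gives s(m) = -8m² + 8m + 4.
Then s(9) = -572.

-572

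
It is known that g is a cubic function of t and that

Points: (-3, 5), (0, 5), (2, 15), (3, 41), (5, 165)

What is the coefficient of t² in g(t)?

Write g(t) = at³ + bt² + ct + d; the 5 given values yield a linear system in the 4 coefficients.
Solving, g(t) = t³ + 2t² - 3t + 5.
The coefficient of t² is 2.

2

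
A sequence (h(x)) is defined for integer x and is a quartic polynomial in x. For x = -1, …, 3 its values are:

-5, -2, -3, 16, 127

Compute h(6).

Write h(x) = ax^4 + bx³ + cx² + dx + e; the 5 given values yield a linear system in the 5 coefficients.
Solving, h(x) = 2x^4 - 4x² + x - 2.
Then h(6) = 2452.

2452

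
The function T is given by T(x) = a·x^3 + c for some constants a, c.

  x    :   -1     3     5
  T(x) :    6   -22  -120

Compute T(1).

From T(-1) = 6 and T(3) = -22: -1a + c = 6 and 27a + c = -22.
Subtracting: 28a = -28, so a = -1; then c = 6 − (-1)·(-1) = 5.
So T(x) = -1x³ + 5, and T(1) = 4.

4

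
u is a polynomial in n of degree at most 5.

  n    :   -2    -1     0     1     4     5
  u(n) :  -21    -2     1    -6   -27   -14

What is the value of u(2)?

Write u(n) = an^5 + bn^4 + cn³ + dn² + en + p; the 6 given values yield a linear system in the 6 coefficients.
Solving, the top 2 coefficients vanish, and u(n) = n³ - 5n² - 3n + 1.
Then u(2) = -17.

-17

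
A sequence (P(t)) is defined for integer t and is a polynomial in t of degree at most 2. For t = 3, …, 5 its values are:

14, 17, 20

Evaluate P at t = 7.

26

First differences: 3, 3.
Level-1 differences are constant, so P has degree 1.
Fitting a degree-1 polynomial gives P(t) = 3t + 5.
Then P(7) = 26.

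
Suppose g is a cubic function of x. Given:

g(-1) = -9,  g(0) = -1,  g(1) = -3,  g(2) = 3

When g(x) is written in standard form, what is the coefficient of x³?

Write g(x) = ax³ + bx² + cx + d; the 4 given values yield a linear system in the 4 coefficients.
Solving, g(x) = 3x³ - 5x² - 1.
The coefficient of x³ is 3.

3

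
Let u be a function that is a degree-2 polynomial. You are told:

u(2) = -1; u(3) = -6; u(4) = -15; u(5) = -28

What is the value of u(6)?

-45

Write u(t) = at² + bt + c; the 4 given values yield a linear system in the 3 coefficients.
Solving, u(t) = -2t² + 5t - 3.
Then u(6) = -45.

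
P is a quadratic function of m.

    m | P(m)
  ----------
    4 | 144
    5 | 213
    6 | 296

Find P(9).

629

Write P(m) = am² + bm + c; the 3 given values yield a linear system in the 3 coefficients.
Solving, P(m) = 7m² + 6m + 8.
Then P(9) = 629.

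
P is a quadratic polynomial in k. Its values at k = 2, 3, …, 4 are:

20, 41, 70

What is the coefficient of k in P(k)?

Write P(k) = ak² + bk + c; the 3 given values yield a linear system in the 3 coefficients.
Solving, P(k) = 4k² + k + 2.
The coefficient of k is 1.

1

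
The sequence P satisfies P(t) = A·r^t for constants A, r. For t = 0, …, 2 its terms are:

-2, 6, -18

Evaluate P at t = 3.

54

Consecutive ratio: 6/(-2) = -3, and -18/6 = -3, so r = -3.
Then A·(-3)^0 = -2 gives A = -2, and P(t) = -2·(-3)^t.
P(3) = -2·(-3)^3 = 54.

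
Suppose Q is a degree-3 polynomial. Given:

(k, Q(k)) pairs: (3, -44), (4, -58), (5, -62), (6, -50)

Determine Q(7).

-16

Write Q(k) = ak³ + bk² + ck + d; the 4 given values yield a linear system in the 4 coefficients.
Solving, Q(k) = k³ - 7k² - 2k - 2.
Then Q(7) = -16.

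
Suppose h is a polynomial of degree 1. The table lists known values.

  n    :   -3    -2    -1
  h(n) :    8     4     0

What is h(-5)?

16

Write h(n) = an + b; the 3 given values yield a linear system in the 2 coefficients.
Solving, h(n) = -4n - 4.
Then h(-5) = 16.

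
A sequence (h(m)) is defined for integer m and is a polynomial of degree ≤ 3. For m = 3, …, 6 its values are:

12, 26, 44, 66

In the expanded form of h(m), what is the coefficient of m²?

2

Write h(m) = am³ + bm² + cm + d; the 4 given values yield a linear system in the 4 coefficients.
Solving, the leading coefficient vanishes, and h(m) = 2m² - 6.
The coefficient of m² is 2.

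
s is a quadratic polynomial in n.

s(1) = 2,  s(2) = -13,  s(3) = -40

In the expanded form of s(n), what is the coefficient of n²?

Write s(n) = an² + bn + c; the 3 given values yield a linear system in the 3 coefficients.
Solving, s(n) = -6n² + 3n + 5.
The coefficient of n² is -6.

-6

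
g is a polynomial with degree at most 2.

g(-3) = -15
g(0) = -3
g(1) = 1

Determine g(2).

5

Write g(t) = at² + bt + c; the 3 given values yield a linear system in the 3 coefficients.
Solving, the leading coefficient vanishes, and g(t) = 4t - 3.
Then g(2) = 5.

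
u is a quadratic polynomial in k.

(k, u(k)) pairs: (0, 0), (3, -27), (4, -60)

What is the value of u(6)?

Write u(k) = ak² + bk + c; the 3 given values yield a linear system in the 3 coefficients.
Solving, u(k) = -6k² + 9k.
Then u(6) = -162.

-162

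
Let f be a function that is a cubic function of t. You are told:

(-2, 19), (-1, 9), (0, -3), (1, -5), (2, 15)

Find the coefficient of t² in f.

Write f(t) = at³ + bt² + ct + d; the 5 given values yield a linear system in the 4 coefficients.
Solving, f(t) = 2t³ + 5t² - 9t - 3.
The coefficient of t² is 5.

5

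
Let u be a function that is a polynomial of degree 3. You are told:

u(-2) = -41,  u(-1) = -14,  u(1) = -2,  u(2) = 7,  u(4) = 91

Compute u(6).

343

Write u(m) = am³ + bm² + cm + d; the 5 given values yield a linear system in the 4 coefficients.
Solving, u(m) = 2m³ - 3m² + 4m - 5.
Then u(6) = 343.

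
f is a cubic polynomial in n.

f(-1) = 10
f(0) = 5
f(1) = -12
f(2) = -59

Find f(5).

Write f(n) = an³ + bn² + cn + d; the 4 given values yield a linear system in the 4 coefficients.
Solving, f(n) = -3n³ - 6n² - 8n + 5.
Then f(5) = -560.

-560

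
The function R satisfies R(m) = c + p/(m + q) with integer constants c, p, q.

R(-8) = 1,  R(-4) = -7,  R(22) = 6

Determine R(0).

(R(m) − c)(m + q) = p for each data point; the three points give a linear system in c and q, then p follows.
Solving: c = 5, q = 2, p = 24, so R(m) = 5 + 24/(m + 2).
Then R(0) = 5 + 24/2 = 17.

17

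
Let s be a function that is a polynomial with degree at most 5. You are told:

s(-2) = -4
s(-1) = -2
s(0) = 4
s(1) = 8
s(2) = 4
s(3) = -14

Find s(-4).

First differences: 2, 6, 4, -4, -18. Second differences: 4, -2, -8, -14. Third differences: -6, -6, -6.
Level-3 differences are constant, so s has degree 3.
Fitting a degree-3 polynomial gives s(t) = -t³ - t² + 6t + 4.
Then s(-4) = 28.

28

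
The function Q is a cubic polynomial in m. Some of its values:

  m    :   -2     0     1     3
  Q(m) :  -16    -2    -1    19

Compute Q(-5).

-157

Write Q(m) = am³ + bm² + cm + d; the 4 given values yield a linear system in the 4 coefficients.
Solving, Q(m) = m³ - m² + m - 2.
Then Q(-5) = -157.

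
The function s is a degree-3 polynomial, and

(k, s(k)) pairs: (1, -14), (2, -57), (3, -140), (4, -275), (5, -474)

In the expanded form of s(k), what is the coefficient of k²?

-8

Write s(k) = ak³ + bk² + ck + d; the 5 given values yield a linear system in the 4 coefficients.
Solving, s(k) = -2k³ - 8k² - 5k + 1.
The coefficient of k² is -8.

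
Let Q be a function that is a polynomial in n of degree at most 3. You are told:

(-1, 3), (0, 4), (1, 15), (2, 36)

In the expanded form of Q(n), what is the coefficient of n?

6

Write Q(n) = an³ + bn² + cn + d; the 4 given values yield a linear system in the 4 coefficients.
Solving, the leading coefficient vanishes, and Q(n) = 5n² + 6n + 4.
The coefficient of n is 6.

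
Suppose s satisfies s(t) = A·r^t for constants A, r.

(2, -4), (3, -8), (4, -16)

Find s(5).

Consecutive ratio: -8/(-4) = 2, and -16/(-8) = 2, so r = 2.
Then A·2^2 = -4 gives A = -1, and s(t) = -1·2^t.
s(5) = -1·2^5 = -32.

-32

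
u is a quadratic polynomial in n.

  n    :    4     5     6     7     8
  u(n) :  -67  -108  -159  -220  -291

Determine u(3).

-36

Write u(n) = an² + bn + c; the 5 given values yield a linear system in the 3 coefficients.
Solving, u(n) = -5n² + 4n - 3.
Then u(3) = -36.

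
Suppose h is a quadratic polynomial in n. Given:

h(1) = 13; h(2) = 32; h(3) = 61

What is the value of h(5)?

149

Write h(n) = an² + bn + c; the 3 given values yield a linear system in the 3 coefficients.
Solving, h(n) = 5n² + 4n + 4.
Then h(5) = 149.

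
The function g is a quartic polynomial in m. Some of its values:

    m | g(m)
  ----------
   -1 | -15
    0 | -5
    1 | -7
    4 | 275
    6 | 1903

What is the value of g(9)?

Write g(m) = am^4 + bm³ + cm² + dm + e; the 5 given values yield a linear system in the 5 coefficients.
Solving, g(m) = 2m^4 - 2m³ - 8m² + 6m - 5.
Then g(9) = 11065.

11065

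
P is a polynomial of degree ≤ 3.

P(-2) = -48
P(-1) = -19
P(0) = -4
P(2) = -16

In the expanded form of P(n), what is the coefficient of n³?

0

Write P(n) = an³ + bn² + cn + d; the 4 given values yield a linear system in the 4 coefficients.
Solving, the leading coefficient vanishes, and P(n) = -7n² + 8n - 4.
The coefficient of n³ is 0.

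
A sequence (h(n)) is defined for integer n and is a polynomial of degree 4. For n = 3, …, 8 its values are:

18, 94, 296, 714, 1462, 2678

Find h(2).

2

First differences: 76, 202, 418, 748, 1216. Second differences: 126, 216, 330, 468. Third differences: 90, 114, 138. Fourth differences: 24, 24.
Level-4 differences are constant, so h has degree 4.
Fitting a degree-4 polynomial gives h(n) = n^4 - 3n³ + 2n² - 2n + 6.
Then h(2) = 2.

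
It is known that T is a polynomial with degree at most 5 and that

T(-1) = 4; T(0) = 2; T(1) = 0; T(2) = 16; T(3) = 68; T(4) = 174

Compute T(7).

First differences: -2, -2, 16, 52, 106. Second differences: 0, 18, 36, 54. Third differences: 18, 18, 18.
Level-3 differences are constant, so T has degree 3.
Fitting a degree-3 polynomial gives T(k) = 3k³ - 5k + 2.
Then T(7) = 996.

996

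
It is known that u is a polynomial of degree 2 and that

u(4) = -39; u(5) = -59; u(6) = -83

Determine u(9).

Write u(n) = an² + bn + c; the 3 given values yield a linear system in the 3 coefficients.
Solving, u(n) = -2n² - 2n + 1.
Then u(9) = -179.

-179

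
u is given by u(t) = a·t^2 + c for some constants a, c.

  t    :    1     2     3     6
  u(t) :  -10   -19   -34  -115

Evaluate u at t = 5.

-82

From u(1) = -10 and u(2) = -19: 1a + c = -10 and 4a + c = -19.
Subtracting: 3a = -9, so a = -3; then c = -10 − (-3)·1 = -7.
So u(t) = -3t² − 7, and u(5) = -82.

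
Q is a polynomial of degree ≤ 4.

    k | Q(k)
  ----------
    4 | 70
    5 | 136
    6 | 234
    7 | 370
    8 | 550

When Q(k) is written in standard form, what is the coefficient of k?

Write Q(k) = ak^4 + bk³ + ck² + dk + e; the 5 given values yield a linear system in the 5 coefficients.
Solving, the leading coefficient vanishes, and Q(k) = k³ + k² - 4k + 6.
The coefficient of k is -4.

-4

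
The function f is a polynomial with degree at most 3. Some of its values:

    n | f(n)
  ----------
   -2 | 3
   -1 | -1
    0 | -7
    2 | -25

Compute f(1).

-15

Write f(n) = an³ + bn² + cn + d; the 4 given values yield a linear system in the 4 coefficients.
Solving, the leading coefficient vanishes, and f(n) = -n² - 7n - 7.
Then f(1) = -15.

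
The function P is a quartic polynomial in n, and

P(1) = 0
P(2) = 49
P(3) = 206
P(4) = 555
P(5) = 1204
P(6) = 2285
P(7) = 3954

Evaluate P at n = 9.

9800

First differences: 49, 157, 349, 649, 1081, 1669. Second differences: 108, 192, 300, 432, 588. Third differences: 84, 108, 132, 156. Fourth differences: 24, 24, 24.
Level-4 differences are constant, so P has degree 4.
Fitting a degree-4 polynomial gives P(n) = n^4 + 4n³ + 5n² - 9n - 1.
Then P(9) = 9800.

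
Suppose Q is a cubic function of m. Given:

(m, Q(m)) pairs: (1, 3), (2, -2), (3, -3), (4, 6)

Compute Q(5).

Write Q(m) = am³ + bm² + cm + d; the 4 given values yield a linear system in the 4 coefficients.
Solving, Q(m) = m³ - 4m² + 6.
Then Q(5) = 31.

31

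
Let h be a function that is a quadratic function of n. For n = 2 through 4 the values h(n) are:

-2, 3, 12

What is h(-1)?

Write h(n) = an² + bn + c; the 3 given values yield a linear system in the 3 coefficients.
Solving, h(n) = 2n² - 5n.
Then h(-1) = 7.

7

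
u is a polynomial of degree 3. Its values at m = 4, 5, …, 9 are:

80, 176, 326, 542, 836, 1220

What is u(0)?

Write u(m) = am³ + bm² + cm + d; the 6 given values yield a linear system in the 4 coefficients.
Solving, u(m) = 2m³ - 3m² + m - 4.
The constant term is u(0) = -4.

-4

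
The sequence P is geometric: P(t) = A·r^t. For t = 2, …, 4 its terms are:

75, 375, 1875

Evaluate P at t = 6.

46875

Consecutive ratio: 375/75 = 5, and 1875/375 = 5, so r = 5.
Then A·5^2 = 75 gives A = 3, and P(t) = 3·5^t.
P(6) = 3·5^6 = 46875.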